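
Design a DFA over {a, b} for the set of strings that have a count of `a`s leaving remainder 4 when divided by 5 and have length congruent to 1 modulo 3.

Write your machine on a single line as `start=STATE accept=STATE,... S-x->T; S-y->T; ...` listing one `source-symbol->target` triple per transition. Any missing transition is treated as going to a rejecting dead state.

Run two small machines in parallel and take their product. One (5 states) tracks the count of `a`s modulo 5; the other (3 states) tracks the input length modulo 3. Each combined state is a pair, one component from each; accept when both components accept.
With 15 states:
          a    b  
>  s0     s1   s2 
   s1     s3   s4 
   s2     s4   s5 
   s3     s6   s7 
   s4     s7   s8 
   s5     s8   s0 
   s6     s9  s10 
   s7    s10  s11 
   s8    s11   s1 
 * s9     s5  s12 
   s10   s12  s13 
   s11   s13   s3 
   s12    s0  s14 
   s13   s14   s6 
   s14    s2   s9 
(> = start, * = accepting)

start=s0; accept=s9; s0-a->s1; s0-b->s2; s1-a->s3; s1-b->s4; s2-a->s4; s2-b->s5; s3-a->s6; s3-b->s7; s4-a->s7; s4-b->s8; s5-a->s8; s5-b->s0; s6-a->s9; s6-b->s10; s7-a->s10; s7-b->s11; s8-a->s11; s8-b->s1; s9-a->s5; s9-b->s12; s10-a->s12; s10-b->s13; s11-a->s13; s11-b->s3; s12-a->s0; s12-b->s14; s13-a->s14; s13-b->s6; s14-a->s2; s14-b->s9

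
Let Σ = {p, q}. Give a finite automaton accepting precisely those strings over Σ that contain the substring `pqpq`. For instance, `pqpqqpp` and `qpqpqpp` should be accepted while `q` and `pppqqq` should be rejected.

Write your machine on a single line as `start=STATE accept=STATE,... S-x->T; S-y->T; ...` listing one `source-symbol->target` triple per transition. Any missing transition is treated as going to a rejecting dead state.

Track how much of `pqpq` has been matched so far: state s0 is no progress, s4 is the absorbing accept state reached once `pqpq` has occurred. Intermediate states record partial matches; on a mismatch, fall back to the longest reusable overlap.
5 states suffice.
        p   q  
>  s0   s1  s0 
   s1   s1  s2 
   s2   s3  s0 
   s3   s1  s4 
 * s4   s4  s4 
(> = start, * = accepting)

start=s0; accept=s4; s0-p->s1; s0-q->s0; s1-p->s1; s1-q->s2; s2-p->s3; s2-q->s0; s3-p->s1; s3-q->s4; s4-p->s4; s4-q->s4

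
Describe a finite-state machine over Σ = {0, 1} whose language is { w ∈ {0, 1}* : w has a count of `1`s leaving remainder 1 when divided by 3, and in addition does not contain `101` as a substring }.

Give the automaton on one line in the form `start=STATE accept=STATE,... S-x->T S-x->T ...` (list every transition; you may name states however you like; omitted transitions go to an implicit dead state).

Run two small machines in parallel and take their product. One (3 states) tracks the count of `1`s modulo 3; the other (4 states) tracks partial matches of the forbidden pattern `101`. Each combined state is a pair, one component from each; accept when both components accept. After merging equivalent states the machine shrinks.
A 10-state machine:
       0  1 
>  A   A  B 
 * B   C  D 
 * C   E  F 
   D   G  H 
 * E   E  D 
   F   F  F 
   G   I  F 
   H   J  B 
   I   I  H 
   J   A  F 
(> = start, * = accepting)

start=A accept=B,C,E A-0->A A-1->B B-0->C B-1->D C-0->E C-1->F D-0->G D-1->H E-0->E E-1->D F-0->F F-1->F G-0->I G-1->F H-0->J H-1->B I-0->I I-1->H J-0->A J-1->F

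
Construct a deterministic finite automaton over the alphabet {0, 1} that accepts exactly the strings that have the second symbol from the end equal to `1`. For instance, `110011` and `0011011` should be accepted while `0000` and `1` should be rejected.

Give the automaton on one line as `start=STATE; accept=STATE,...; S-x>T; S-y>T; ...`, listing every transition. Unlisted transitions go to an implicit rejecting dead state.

Because acceptance depends on a position counted from the end, the machine has to buffer the most recent 2 symbols. Make each state the string of the last up-to-2 symbols read; on input `x` shift the window left and append `x`. Accept when the buffered window has length 2 and begins with `1`.
7 states suffice.
        0   1  
>  S0   S1  S2 
   S1   S3  S4 
   S2   S5  S6 
   S3   S3  S4 
   S4   S5  S6 
 * S5   S3  S4 
 * S6   S5  S6 
(> = start, * = accepting)

start=S0; accept=S5,S6; S0-0>S1; S0-1>S2; S1-0>S3; S1-1>S4; S2-0>S5; S2-1>S6; S3-0>S3; S3-1>S4; S4-0>S5; S4-1>S6; S5-0>S3; S5-1>S4; S6-0>S5; S6-1>S6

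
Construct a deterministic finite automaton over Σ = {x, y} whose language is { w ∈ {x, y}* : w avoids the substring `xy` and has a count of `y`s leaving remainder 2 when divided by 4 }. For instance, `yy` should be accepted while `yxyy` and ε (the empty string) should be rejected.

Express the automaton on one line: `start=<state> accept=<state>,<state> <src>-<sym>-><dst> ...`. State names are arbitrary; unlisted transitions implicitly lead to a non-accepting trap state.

Run two small machines in parallel and take their product. One (3 states) tracks partial matches of the forbidden pattern `xy`; the other (4 states) tracks the count of `y`s modulo 4. Each combined state is a pair, one component from each; accept when both components accept. After merging equivalent states the machine shrinks.
6 states suffice.
       x  y 
>  A   B  C 
   B   B  B 
   C   B  D 
 * D   E  F 
 * E   E  B 
   F   B  A 
(> = start, * = accepting)

start=A accept=D,E A-x->B A-y->C B-x->B B-y->B C-x->B C-y->D D-x->E D-y->F E-x->E E-y->B F-x->B F-y->A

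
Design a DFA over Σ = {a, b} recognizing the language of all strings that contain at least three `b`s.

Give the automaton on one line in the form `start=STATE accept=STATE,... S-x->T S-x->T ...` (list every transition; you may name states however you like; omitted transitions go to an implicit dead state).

Count `b`s, saturating at 4: states q0 through q3 mean 0 through 3 `b`s seen; q4 means more than 3. Each `b` increments (capped at q4); other symbols loop. Accept from {q3, q4}.
A 5-state machine:
        a   b  
>  q0   q0  q1 
   q1   q1  q2 
   q2   q2  q3 
 * q3   q3  q4 
 * q4   q4  q4 
(> = start, * = accepting)

start=q0 accept=q3,q4 q0-a->q0 q0-b->q1 q1-a->q1 q1-b->q2 q2-a->q2 q2-b->q3 q3-a->q3 q3-b->q4 q4-a->q4 q4-b->q4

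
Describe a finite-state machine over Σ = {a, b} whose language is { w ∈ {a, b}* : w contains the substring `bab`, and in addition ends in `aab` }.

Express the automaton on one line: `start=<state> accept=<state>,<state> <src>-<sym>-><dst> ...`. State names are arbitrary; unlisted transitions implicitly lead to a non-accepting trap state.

start=q0 accept=q9 q0-a->q1 q0-b->q2 q1-a->q3 q1-b->q2 q2-a->q4 q2-b->q2 q3-a->q3 q3-b->q5 q4-a->q3 q4-b->q6 q5-a->q4 q5-b->q2 q6-a->q7 q6-b->q6 q7-a->q8 q7-b->q6 q8-a->q8 q8-b->q9 q9-a->q7 q9-b->q6

Handle the two conditions separately and then intersect. One (4 states) tracks whether and how much of `bab` has been seen; the other (4 states) tracks how much of the suffix `aab` has currently been matched. Each combined state is a pair, one component from each; accept when both components accept.
With 10 states:
        a   b  
>  q0   q1  q2 
   q1   q3  q2 
   q2   q4  q2 
   q3   q3  q5 
   q4   q3  q6 
   q5   q4  q2 
   q6   q7  q6 
   q7   q8  q6 
   q8   q8  q9 
 * q9   q7  q6 
(> = start, * = accepting)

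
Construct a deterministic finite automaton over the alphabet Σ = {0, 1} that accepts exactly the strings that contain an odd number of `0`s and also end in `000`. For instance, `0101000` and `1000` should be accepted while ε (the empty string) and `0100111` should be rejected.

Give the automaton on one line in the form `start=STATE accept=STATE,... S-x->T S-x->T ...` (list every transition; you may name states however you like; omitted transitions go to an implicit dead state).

Run two small machines in parallel and take their product. The first has 2 states tracking the count of `0`s modulo 2; the second has 4 states tracking how much of the suffix `000` has currently been matched. A product state is a pair (one from each), accepting exactly when both do. After merging equivalent states the machine shrinks.
5 states suffice.
        0   1  
>  s0   s1  s0 
   s1   s2  s3 
   s2   s4  s0 
   s3   s0  s3 
 * s4   s2  s3 
(> = start, * = accepting)

start=s0 accept=s4 s0-0->s1 s0-1->s0 s1-0->s2 s1-1->s3 s2-0->s4 s2-1->s0 s3-0->s0 s3-1->s3 s4-0->s2 s4-1->s3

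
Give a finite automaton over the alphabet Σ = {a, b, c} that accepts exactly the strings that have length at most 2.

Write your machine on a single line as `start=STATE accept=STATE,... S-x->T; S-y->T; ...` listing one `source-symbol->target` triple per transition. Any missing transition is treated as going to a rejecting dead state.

Count input length up to 3: every symbol moves from q0 toward q3, which means 'more than 2' and absorbs. Accept from {q0, q1, q2}.
        a   b   c  
>* q0   q1  q1  q1 
 * q1   q2  q2  q2 
 * q2   q3  q3  q3 
   q3   q3  q3  q3 
(> = start, * = accepting)

start=q0; accept=q0,q1,q2; q0-a->q1; q0-b->q1; q0-c->q1; q1-a->q2; q1-b->q2; q1-c->q2; q2-a->q3; q2-b->q3; q2-c->q3; q3-a->q3; q3-b->q3; q3-c->q3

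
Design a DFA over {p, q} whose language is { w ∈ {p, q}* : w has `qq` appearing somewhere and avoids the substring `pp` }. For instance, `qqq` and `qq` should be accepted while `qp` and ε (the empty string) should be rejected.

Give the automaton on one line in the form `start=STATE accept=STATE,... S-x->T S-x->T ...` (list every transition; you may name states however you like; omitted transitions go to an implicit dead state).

start=s0 accept=s4,s5 s0-p->s1 s0-q->s2 s1-p->s3 s1-q->s2 s2-p->s1 s2-q->s4 s3-p->s3 s3-q->s3 s4-p->s5 s4-q->s4 s5-p->s3 s5-q->s4

Handle the two conditions separately and then intersect. One (3 states) tracks whether and how much of `qq` has been seen; the other (3 states) tracks partial matches of the forbidden pattern `pp`. Each combined state is a pair, one component from each; accept when both components accept. Equivalent product states are then merged.
        p   q  
>  s0   s1  s2 
   s1   s3  s2 
   s2   s1  s4 
   s3   s3  s3 
 * s4   s5  s4 
 * s5   s3  s4 
(> = start, * = accepting)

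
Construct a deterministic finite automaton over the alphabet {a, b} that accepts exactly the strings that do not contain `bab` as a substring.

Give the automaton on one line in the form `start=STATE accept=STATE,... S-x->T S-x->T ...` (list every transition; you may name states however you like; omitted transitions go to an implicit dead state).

start=s0 accept=s0,s1,s2 s0-a->s0 s0-b->s1 s1-a->s2 s1-b->s1 s2-a->s0 s2-b->s3 s3-a->s3 s3-b->s3

Track partial matches of the forbidden pattern `bab`. State s3 is a dead state reached once `bab` has occurred; every other state accepts. s0 means no part of `bab` is currently matched.
A 4-state machine:
        a   b  
>* s0   s0  s1 
 * s1   s2  s1 
 * s2   s0  s3 
   s3   s3  s3 
(> = start, * = accepting)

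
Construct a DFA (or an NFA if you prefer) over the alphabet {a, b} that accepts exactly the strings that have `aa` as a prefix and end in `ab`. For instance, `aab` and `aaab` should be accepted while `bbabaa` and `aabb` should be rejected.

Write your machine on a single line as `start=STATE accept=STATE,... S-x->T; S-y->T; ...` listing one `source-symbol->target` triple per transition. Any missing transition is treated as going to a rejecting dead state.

Run two small machines in parallel and take their product. The first has 4 states tracking whether the input so far still matches the prefix `aa`; the second has 3 states tracking how much of the suffix `ab` has currently been matched. A product state is a pair (one from each), accepting exactly when both do.
An 8-state machine:
        a   b  
>  s0   s1  s2 
   s1   s3  s4 
   s2   s5  s2 
   s3   s3  s6 
   s4   s5  s2 
   s5   s5  s4 
 * s6   s3  s7 
   s7   s3  s7 
(> = start, * = accepting)

start=s0; accept=s6; s0-a->s1; s0-b->s2; s1-a->s3; s1-b->s4; s2-a->s5; s2-b->s2; s3-a->s3; s3-b->s6; s4-a->s5; s4-b->s2; s5-a->s5; s5-b->s4; s6-a->s3; s6-b->s7; s7-a->s3; s7-b->s7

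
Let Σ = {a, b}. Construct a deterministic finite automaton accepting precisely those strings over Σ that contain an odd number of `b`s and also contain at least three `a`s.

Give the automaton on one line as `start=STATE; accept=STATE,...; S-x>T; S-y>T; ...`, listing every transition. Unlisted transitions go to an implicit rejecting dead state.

Handle the two conditions separately and then intersect. One (2 states) tracks the count of `b`s modulo 2; the other (5 states) tracks the count of `a`s, saturating at 4. Each combined state is a pair, one component from each; accept when both components accept.
A 10-state machine:
        a   b  
>  q0   q1  q2 
   q1   q3  q4 
   q2   q4  q0 
   q3   q5  q6 
   q4   q6  q1 
   q5   q7  q8 
   q6   q8  q3 
   q7   q7  q9 
 * q8   q9  q5 
 * q9   q9  q7 
(> = start, * = accepting)

start=q0; accept=q8,q9; q0-a>q1; q0-b>q2; q1-a>q3; q1-b>q4; q2-a>q4; q2-b>q0; q3-a>q5; q3-b>q6; q4-a>q6; q4-b>q1; q5-a>q7; q5-b>q8; q6-a>q8; q6-b>q3; q7-a>q7; q7-b>q9; q8-a>q9; q8-b>q5; q9-a>q9; q9-b>q7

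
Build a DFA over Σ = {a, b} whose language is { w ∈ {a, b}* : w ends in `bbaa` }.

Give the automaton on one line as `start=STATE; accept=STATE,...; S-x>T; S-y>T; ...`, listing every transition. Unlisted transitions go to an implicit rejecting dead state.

start=q0; accept=q4; q0-a>q0; q0-b>q1; q1-a>q0; q1-b>q2; q2-a>q3; q2-b>q2; q3-a>q4; q3-b>q1; q4-a>q0; q4-b>q1

Let each state record the length of the longest suffix of the input read so far that is also a prefix of `bbaa`. q1 means the last symbol is `b`; q2 means the last 2 symbols are `bb`; q3 means the last 3 symbols are `bba`; q4 means the last 4 symbols are `bbaa`. Accept only at q4, where the string currently ends in `bbaa`.
5 states suffice.
        a   b  
>  q0   q0  q1 
   q1   q0  q2 
   q2   q3  q2 
   q3   q4  q1 
 * q4   q0  q1 
(> = start, * = accepting)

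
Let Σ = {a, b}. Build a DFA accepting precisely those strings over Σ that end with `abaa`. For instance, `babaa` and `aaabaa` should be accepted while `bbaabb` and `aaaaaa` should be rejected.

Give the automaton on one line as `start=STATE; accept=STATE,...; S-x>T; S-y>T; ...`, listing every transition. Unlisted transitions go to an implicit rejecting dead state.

Remember how much of `abaa` the current input suffix matches. State q0 means no match yet; q1 means the last symbol is `a`; q2 means the last 2 symbols are `ab`; q3 means the last 3 symbols are `aba`; q4 means the last 4 symbols are `abaa`. Only q4 accepts. On a mismatch, fall back to the longest proper suffix that is still a prefix of `abaa`.
5 states suffice.
        a   b  
>  q0   q1  q0 
   q1   q1  q2 
   q2   q3  q0 
   q3   q4  q2 
 * q4   q1  q2 
(> = start, * = accepting)

start=q0; accept=q4; q0-a>q1; q0-b>q0; q1-a>q1; q1-b>q2; q2-a>q3; q2-b>q0; q3-a>q4; q3-b>q2; q4-a>q1; q4-b>q2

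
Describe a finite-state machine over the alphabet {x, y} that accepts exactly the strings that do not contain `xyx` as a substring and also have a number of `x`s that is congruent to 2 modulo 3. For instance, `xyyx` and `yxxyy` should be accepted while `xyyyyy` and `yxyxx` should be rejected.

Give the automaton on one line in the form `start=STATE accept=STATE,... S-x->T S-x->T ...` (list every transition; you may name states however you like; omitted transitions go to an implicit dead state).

start=q0 accept=q2,q5,q9 q0-x->q1 q0-y->q0 q1-x->q2 q1-y->q3 q2-x->q4 q2-y->q5 q3-x->q6 q3-y->q7 q4-x->q1 q4-y->q8 q5-x->q6 q5-y->q9 q6-x->q6 q6-y->q6 q7-x->q2 q7-y->q7 q8-x->q6 q8-y->q0 q9-x->q4 q9-y->q9

Build one automaton per condition and run them in lockstep. The first has 4 states tracking partial matches of the forbidden pattern `xyx`; the second has 3 states tracking the count of `x`s modulo 3. A product state is a pair (one from each), accepting exactly when both do. After merging equivalent states the machine shrinks.
10 states suffice.
        x   y  
>  q0   q1  q0 
   q1   q2  q3 
 * q2   q4  q5 
   q3   q6  q7 
   q4   q1  q8 
 * q5   q6  q9 
   q6   q6  q6 
   q7   q2  q7 
   q8   q6  q0 
 * q9   q4  q9 
(> = start, * = accepting)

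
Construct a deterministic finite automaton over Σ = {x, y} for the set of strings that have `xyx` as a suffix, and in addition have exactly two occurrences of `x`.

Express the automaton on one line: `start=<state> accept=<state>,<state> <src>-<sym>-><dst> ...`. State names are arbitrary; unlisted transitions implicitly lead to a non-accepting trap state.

start=q0 accept=q6 q0-x->q1 q0-y->q0 q1-x->q2 q1-y->q3 q2-x->q4 q2-y->q5 q3-x->q6 q3-y->q7 q4-x->q4 q4-y->q8 q5-x->q9 q5-y->q10 q6-x->q4 q6-y->q5 q7-x->q2 q7-y->q7 q8-x->q9 q8-y->q11 q9-x->q4 q9-y->q8 q10-x->q4 q10-y->q10 q11-x->q4 q11-y->q11

Run two small machines in parallel and take their product. One (4 states) tracks how much of the suffix `xyx` has currently been matched; the other (4 states) tracks the count of `x`s, saturating at 3. Each combined state is a pair, one component from each; accept when both components accept.
12 states suffice.
          x    y  
>  q0     q1   q0 
   q1     q2   q3 
   q2     q4   q5 
   q3     q6   q7 
   q4     q4   q8 
   q5     q9  q10 
 * q6     q4   q5 
   q7     q2   q7 
   q8     q9  q11 
   q9     q4   q8 
   q10    q4  q10 
   q11    q4  q11 
(> = start, * = accepting)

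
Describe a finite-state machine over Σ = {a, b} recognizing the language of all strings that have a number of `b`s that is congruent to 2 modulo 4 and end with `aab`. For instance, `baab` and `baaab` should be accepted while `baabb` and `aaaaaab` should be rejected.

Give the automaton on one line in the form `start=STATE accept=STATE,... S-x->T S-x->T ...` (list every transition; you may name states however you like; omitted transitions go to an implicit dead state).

start=q0 accept=q6 q0-a->q0 q0-b->q1 q1-a->q2 q1-b->q3 q2-a->q4 q2-b->q3 q3-a->q3 q3-b->q5 q4-a->q4 q4-b->q6 q5-a->q5 q5-b->q0 q6-a->q3 q6-b->q5

Run two small machines in parallel and take their product. The first has 4 states tracking the count of `b`s modulo 4; the second has 4 states tracking how much of the suffix `aab` has currently been matched. A product state is a pair (one from each), accepting exactly when both do. Equivalent product states are then merged.
7 states suffice.
        a   b  
>  q0   q0  q1 
   q1   q2  q3 
   q2   q4  q3 
   q3   q3  q5 
   q4   q4  q6 
   q5   q5  q0 
 * q6   q3  q5 
(> = start, * = accepting)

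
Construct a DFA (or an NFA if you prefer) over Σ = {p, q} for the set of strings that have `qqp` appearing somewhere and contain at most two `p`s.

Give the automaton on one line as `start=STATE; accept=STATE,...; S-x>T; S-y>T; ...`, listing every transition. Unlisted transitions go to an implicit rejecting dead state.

Build one automaton per condition and run them in lockstep. The first has 4 states tracking whether and how much of `qqp` has been seen; the second has 4 states tracking the count of `p`s, saturating at 3. A product state is a pair (one from each), accepting exactly when both do. Equivalent product states are then merged.
With 9 states:
       p  q 
>  A   B  C 
   B   D  E 
   C   B  F 
   D   D  D 
   E   D  G 
   F   H  F 
   G   I  G 
 * H   I  H 
 * I   D  I 
(> = start, * = accepting)

start=A; accept=H,I; A-p>B; A-q>C; B-p>D; B-q>E; C-p>B; C-q>F; D-p>D; D-q>D; E-p>D; E-q>G; F-p>H; F-q>F; G-p>I; G-q>G; H-p>I; H-q>H; I-p>D; I-q>I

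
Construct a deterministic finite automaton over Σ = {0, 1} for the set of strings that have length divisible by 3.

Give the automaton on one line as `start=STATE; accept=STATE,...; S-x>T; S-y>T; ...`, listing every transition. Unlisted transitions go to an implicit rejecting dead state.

Only the length mod 3 matters, so use a 3-cycle: from any state, every input symbol moves to the next state, wrapping C back to A. Mark A accepting.
       0  1 
>* A   B  B 
   B   C  C 
   C   A  A 
(> = start, * = accepting)

start=A; accept=A; A-0>B; A-1>B; B-0>C; B-1>C; C-0>A; C-1>A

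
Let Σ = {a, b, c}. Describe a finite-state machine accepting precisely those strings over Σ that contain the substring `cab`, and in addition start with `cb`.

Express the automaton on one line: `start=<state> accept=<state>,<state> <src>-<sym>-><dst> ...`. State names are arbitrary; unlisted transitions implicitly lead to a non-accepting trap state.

Run two small machines in parallel and take their product. The first has 4 states tracking whether and how much of `cab` has been seen; the second has 4 states tracking whether the input so far still matches the prefix `cb`. A product state is a pair (one from each), accepting exactly when both do. After merging equivalent states the machine shrinks.
With 7 states:
        a   b   c  
>  s0   s1  s1  s2 
   s1   s1  s1  s1 
   s2   s1  s3  s1 
   s3   s3  s3  s4 
   s4   s5  s3  s4 
   s5   s3  s6  s4 
 * s6   s6  s6  s6 
(> = start, * = accepting)

start=s0 accept=s6 s0-a->s1 s0-b->s1 s0-c->s2 s1-a->s1 s1-b->s1 s1-c->s1 s2-a->s1 s2-b->s3 s2-c->s1 s3-a->s3 s3-b->s3 s3-c->s4 s4-a->s5 s4-b->s3 s4-c->s4 s5-a->s3 s5-b->s6 s5-c->s4 s6-a->s6 s6-b->s6 s6-c->s6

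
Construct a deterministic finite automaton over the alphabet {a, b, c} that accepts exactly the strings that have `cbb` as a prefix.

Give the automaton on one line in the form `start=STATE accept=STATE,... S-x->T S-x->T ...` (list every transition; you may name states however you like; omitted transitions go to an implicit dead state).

Check the first 3 symbols one by one: q0 through q2 record how many have matched `cbb` so far; any wrong symbol goes to the dead state q4. After all 3 match we enter the accepting sink q3.
With 5 states:
        a   b   c  
>  q0   q4  q4  q1 
   q1   q4  q2  q4 
   q2   q4  q3  q4 
 * q3   q3  q3  q3 
   q4   q4  q4  q4 
(> = start, * = accepting)

start=q0 accept=q3 q0-a->q4 q0-b->q4 q0-c->q1 q1-a->q4 q1-b->q2 q1-c->q4 q2-a->q4 q2-b->q3 q2-c->q4 q3-a->q3 q3-b->q3 q3-c->q3 q4-a->q4 q4-b->q4 q4-c->q4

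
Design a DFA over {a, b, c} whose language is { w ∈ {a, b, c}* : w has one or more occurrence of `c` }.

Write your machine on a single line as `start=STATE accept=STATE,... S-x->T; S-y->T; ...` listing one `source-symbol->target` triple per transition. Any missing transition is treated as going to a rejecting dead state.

Only the number of `c`s matters, and only up to 2. Make a chain S0 → S1 → S2 advanced by each `c` (with S2 absorbing); every other symbol self-loops. The accepting set is {S1, S2}.
        a   b   c  
>  S0   S0  S0  S1 
 * S1   S1  S1  S2 
 * S2   S2  S2  S2 
(> = start, * = accepting)

start=S0; accept=S1,S2; S0-a->S0; S0-b->S0; S0-c->S1; S1-a->S1; S1-b->S1; S1-c->S2; S2-a->S2; S2-b->S2; S2-c->S2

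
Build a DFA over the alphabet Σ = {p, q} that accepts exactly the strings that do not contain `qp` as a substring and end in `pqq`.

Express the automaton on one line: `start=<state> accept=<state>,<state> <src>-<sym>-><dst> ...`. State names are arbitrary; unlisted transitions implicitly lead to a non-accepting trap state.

Run two small machines in parallel and take their product. One (3 states) tracks partial matches of the forbidden pattern `qp`; the other (4 states) tracks how much of the suffix `pqq` has currently been matched. Each combined state is a pair, one component from each; accept when both components accept. Equivalent product states are then merged.
With 5 states:
        p   q  
>  S0   S1  S2 
   S1   S1  S3 
   S2   S2  S2 
   S3   S2  S4 
 * S4   S2  S2 
(> = start, * = accepting)

start=S0 accept=S4 S0-p->S1 S0-q->S2 S1-p->S1 S1-q->S3 S2-p->S2 S2-q->S2 S3-p->S2 S3-q->S4 S4-p->S2 S4-q->S2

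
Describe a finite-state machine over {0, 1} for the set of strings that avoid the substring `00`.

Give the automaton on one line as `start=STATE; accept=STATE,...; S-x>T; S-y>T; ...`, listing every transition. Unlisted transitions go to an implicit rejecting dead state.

start=A; accept=A,B; A-0>B; A-1>A; B-0>C; B-1>A; C-0>C; C-1>C

Track partial matches of the forbidden pattern `00`. State C is a dead state reached once `00` has occurred; every other state accepts. A means no part of `00` is currently matched.
3 states suffice.
       0  1 
>* A   B  A 
 * B   C  A 
   C   C  C 
(> = start, * = accepting)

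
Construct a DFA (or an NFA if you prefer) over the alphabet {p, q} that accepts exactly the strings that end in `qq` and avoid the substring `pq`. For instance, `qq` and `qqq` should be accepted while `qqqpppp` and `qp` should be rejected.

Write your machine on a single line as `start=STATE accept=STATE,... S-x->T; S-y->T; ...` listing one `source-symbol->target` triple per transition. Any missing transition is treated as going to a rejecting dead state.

start=A; accept=D; A-p->B; A-q->C; B-p->B; B-q->B; C-p->B; C-q->D; D-p->B; D-q->D

Run two small machines in parallel and take their product. The first has 3 states tracking how much of the suffix `qq` has currently been matched; the second has 3 states tracking partial matches of the forbidden pattern `pq`. A product state is a pair (one from each), accepting exactly when both do. After merging equivalent states the machine shrinks.
4 states suffice.
       p  q 
>  A   B  C 
   B   B  B 
   C   B  D 
 * D   B  D 
(> = start, * = accepting)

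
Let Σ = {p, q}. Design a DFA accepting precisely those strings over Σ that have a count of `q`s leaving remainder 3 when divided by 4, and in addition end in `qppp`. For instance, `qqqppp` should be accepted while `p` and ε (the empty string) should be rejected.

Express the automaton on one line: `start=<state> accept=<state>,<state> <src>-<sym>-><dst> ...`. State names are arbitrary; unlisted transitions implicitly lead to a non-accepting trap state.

Handle the two conditions separately and then intersect. The first has 4 states tracking the count of `q`s modulo 4; the second has 5 states tracking how much of the suffix `qppp` has currently been matched. A product state is a pair (one from each), accepting exactly when both do. Equivalent product states are then merged.
8 states suffice.
       p  q 
>  A   A  B 
   B   B  C 
   C   C  D 
   D   E  A 
   E   F  A 
   F   G  A 
 * G   H  A 
   H   H  A 
(> = start, * = accepting)

start=A accept=G A-p->A A-q->B B-p->B B-q->C C-p->C C-q->D D-p->E D-q->A E-p->F E-q->A F-p->G F-q->A G-p->H G-q->A H-p->H H-q->A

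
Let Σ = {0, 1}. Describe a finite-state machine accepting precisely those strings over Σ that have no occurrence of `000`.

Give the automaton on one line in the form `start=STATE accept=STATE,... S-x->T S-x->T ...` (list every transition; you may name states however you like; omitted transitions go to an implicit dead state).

start=S0 accept=S0,S1,S2 S0-0->S1 S0-1->S0 S1-0->S2 S1-1->S0 S2-0->S3 S2-1->S0 S3-0->S3 S3-1->S3

Track partial matches of the forbidden pattern `000`. State S3 is a dead state reached once `000` has occurred; every other state accepts. S0 means no part of `000` is currently matched.
A 4-state machine:
        0   1  
>* S0   S1  S0 
 * S1   S2  S0 
 * S2   S3  S0 
   S3   S3  S3 
(> = start, * = accepting)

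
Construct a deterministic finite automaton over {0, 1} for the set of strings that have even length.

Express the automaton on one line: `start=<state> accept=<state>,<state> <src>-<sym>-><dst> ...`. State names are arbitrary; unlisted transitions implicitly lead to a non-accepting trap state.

start=S0 accept=S0 S0-0->S1 S0-1->S1 S1-0->S0 S1-1->S0

Only the length mod 2 matters, so use a 2-cycle: from any state, every input symbol moves to the next state, wrapping S1 back to S0. Mark S0 accepting.
A 2-state machine:
        0   1  
>* S0   S1  S1 
   S1   S0  S0 
(> = start, * = accepting)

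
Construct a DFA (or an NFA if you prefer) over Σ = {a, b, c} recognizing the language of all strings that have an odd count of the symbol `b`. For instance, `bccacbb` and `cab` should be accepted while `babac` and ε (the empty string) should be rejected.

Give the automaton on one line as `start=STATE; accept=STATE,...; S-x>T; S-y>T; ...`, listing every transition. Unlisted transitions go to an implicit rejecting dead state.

start=S0; accept=S1; S0-a>S0; S0-b>S1; S0-c>S0; S1-a>S1; S1-b>S0; S1-c>S1

Keep the running count of `b`s modulo 2: each `b` advances along the cycle S0 → S1 → S0 while other symbols loop. Accept at S1.
A 2-state machine:
        a   b   c  
>  S0   S0  S1  S0 
 * S1   S1  S0  S1 
(> = start, * = accepting)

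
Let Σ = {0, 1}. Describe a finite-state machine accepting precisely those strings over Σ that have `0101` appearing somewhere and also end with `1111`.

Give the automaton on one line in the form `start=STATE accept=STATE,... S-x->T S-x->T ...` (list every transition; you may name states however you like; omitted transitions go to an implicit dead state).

Run two small machines in parallel and take their product. One (5 states) tracks whether and how much of `0101` has been seen; the other (5 states) tracks how much of the suffix `1111` has currently been matched. Each combined state is a pair, one component from each; accept when both components accept. After merging equivalent states the machine shrinks.
A 9-state machine:
        0   1  
>  q0   q1  q0 
   q1   q1  q2 
   q2   q3  q0 
   q3   q1  q4 
   q4   q5  q6 
   q5   q5  q4 
   q6   q5  q7 
   q7   q5  q8 
 * q8   q5  q8 
(> = start, * = accepting)

start=q0 accept=q8 q0-0->q1 q0-1->q0 q1-0->q1 q1-1->q2 q2-0->q3 q2-1->q0 q3-0->q1 q3-1->q4 q4-0->q5 q4-1->q6 q5-0->q5 q5-1->q4 q6-0->q5 q6-1->q7 q7-0->q5 q7-1->q8 q8-0->q5 q8-1->q8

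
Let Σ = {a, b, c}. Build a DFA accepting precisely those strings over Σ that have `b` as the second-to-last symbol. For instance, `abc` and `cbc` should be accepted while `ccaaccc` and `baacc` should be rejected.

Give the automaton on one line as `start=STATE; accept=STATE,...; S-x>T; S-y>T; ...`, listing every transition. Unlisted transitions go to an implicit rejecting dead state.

Because acceptance depends on a position counted from the end, the machine has to buffer the most recent 2 symbols. Make each state the string of the last up-to-2 symbols read; on input `x` shift the window left and append `x`. Accept when the buffered window has length 2 and begins with `b`.
With 13 states:
          a    b    c  
>  s0     s1   s2   s3 
   s1     s4   s5   s6 
   s2     s7   s8   s9 
   s3    s10  s11  s12 
   s4     s4   s5   s6 
   s5     s7   s8   s9 
   s6    s10  s11  s12 
 * s7     s4   s5   s6 
 * s8     s7   s8   s9 
 * s9    s10  s11  s12 
   s10    s4   s5   s6 
   s11    s7   s8   s9 
   s12   s10  s11  s12 
(> = start, * = accepting)

start=s0; accept=s7,s8,s9; s0-a>s1; s0-b>s2; s0-c>s3; s1-a>s4; s1-b>s5; s1-c>s6; s2-a>s7; s2-b>s8; s2-c>s9; s3-a>s10; s3-b>s11; s3-c>s12; s4-a>s4; s4-b>s5; s4-c>s6; s5-a>s7; s5-b>s8; s5-c>s9; s6-a>s10; s6-b>s11; s6-c>s12; s7-a>s4; s7-b>s5; s7-c>s6; s8-a>s7; s8-b>s8; s8-c>s9; s9-a>s10; s9-b>s11; s9-c>s12; s10-a>s4; s10-b>s5; s10-c>s6; s11-a>s7; s11-b>s8; s11-c>s9; s12-a>s10; s12-b>s11; s12-c>s12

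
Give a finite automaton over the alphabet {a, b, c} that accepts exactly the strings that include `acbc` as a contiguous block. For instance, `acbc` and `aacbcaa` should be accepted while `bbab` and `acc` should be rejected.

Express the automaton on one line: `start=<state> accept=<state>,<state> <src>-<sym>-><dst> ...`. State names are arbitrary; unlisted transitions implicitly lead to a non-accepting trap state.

start=S0 accept=S4 S0-a->S1 S0-b->S0 S0-c->S0 S1-a->S1 S1-b->S0 S1-c->S2 S2-a->S1 S2-b->S3 S2-c->S0 S3-a->S1 S3-b->S0 S3-c->S4 S4-a->S4 S4-b->S4 S4-c->S4

States S0..S3 record the length of the longest prefix of `acbc` that matches the current input suffix. Reaching S4 means `acbc` has been seen, and we stay there forever. Accept from S4.
        a   b   c  
>  S0   S1  S0  S0 
   S1   S1  S0  S2 
   S2   S1  S3  S0 
   S3   S1  S0  S4 
 * S4   S4  S4  S4 
(> = start, * = accepting)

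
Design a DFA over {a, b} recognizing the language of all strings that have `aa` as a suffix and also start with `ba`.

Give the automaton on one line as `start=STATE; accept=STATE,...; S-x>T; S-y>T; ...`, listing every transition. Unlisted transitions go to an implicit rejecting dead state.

start=q0; accept=q4; q0-a>q1; q0-b>q2; q1-a>q1; q1-b>q1; q2-a>q3; q2-b>q1; q3-a>q4; q3-b>q5; q4-a>q4; q4-b>q5; q5-a>q3; q5-b>q5

Run two small machines in parallel and take their product. The first has 3 states tracking how much of the suffix `aa` has currently been matched; the second has 4 states tracking whether the input so far still matches the prefix `ba`. A product state is a pair (one from each), accepting exactly when both do. After merging equivalent states the machine shrinks.
A 6-state machine:
        a   b  
>  q0   q1  q2 
   q1   q1  q1 
   q2   q3  q1 
   q3   q4  q5 
 * q4   q4  q5 
   q5   q3  q5 
(> = start, * = accepting)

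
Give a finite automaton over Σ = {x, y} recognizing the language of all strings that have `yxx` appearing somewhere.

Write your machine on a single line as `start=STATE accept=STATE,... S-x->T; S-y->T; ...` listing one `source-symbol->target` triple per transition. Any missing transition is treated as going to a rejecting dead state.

Track how much of `yxx` has been matched so far: state S0 is no progress, S3 is the absorbing accept state reached once `yxx` has occurred. Intermediate states record partial matches; on a mismatch, fall back to the longest reusable overlap.
4 states suffice.
        x   y  
>  S0   S0  S1 
   S1   S2  S1 
   S2   S3  S1 
 * S3   S3  S3 
(> = start, * = accepting)

start=S0; accept=S3; S0-x->S0; S0-y->S1; S1-x->S2; S1-y->S1; S2-x->S3; S2-y->S1; S3-x->S3; S3-y->S3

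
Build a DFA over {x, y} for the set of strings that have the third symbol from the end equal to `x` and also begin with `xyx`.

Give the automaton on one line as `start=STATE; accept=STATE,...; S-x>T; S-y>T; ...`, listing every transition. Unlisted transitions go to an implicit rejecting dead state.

start=q0; accept=q4,q7,q8,q9; q0-x>q1; q0-y>q2; q1-x>q2; q1-y>q3; q2-x>q2; q2-y>q2; q3-x>q4; q3-y>q2; q4-x>q5; q4-y>q6; q5-x>q7; q5-y>q8; q6-x>q4; q6-y>q9; q7-x>q7; q7-y>q8; q8-x>q4; q8-y>q9; q9-x>q10; q9-y>q11; q10-x>q5; q10-y>q6; q11-x>q10; q11-y>q11

Handle the two conditions separately and then intersect. One (15 states) tracks the last 3 symbols read; the other (5 states) tracks whether the input so far still matches the prefix `xyx`. Each combined state is a pair, one component from each; accept when both components accept. After merging equivalent states the machine shrinks.
A 12-state machine:
          x    y  
>  q0     q1   q2 
   q1     q2   q3 
   q2     q2   q2 
   q3     q4   q2 
 * q4     q5   q6 
   q5     q7   q8 
   q6     q4   q9 
 * q7     q7   q8 
 * q8     q4   q9 
 * q9    q10  q11 
   q10    q5   q6 
   q11   q10  q11 
(> = start, * = accepting)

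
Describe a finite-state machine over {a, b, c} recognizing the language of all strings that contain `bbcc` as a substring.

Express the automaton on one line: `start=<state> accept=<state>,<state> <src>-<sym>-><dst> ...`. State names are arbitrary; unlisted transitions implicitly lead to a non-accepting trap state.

start=s0 accept=s4 s0-a->s0 s0-b->s1 s0-c->s0 s1-a->s0 s1-b->s2 s1-c->s0 s2-a->s0 s2-b->s2 s2-c->s3 s3-a->s0 s3-b->s1 s3-c->s4 s4-a->s4 s4-b->s4 s4-c->s4

Track how much of `bbcc` has been matched so far: state s0 is no progress, s4 is the absorbing accept state reached once `bbcc` has occurred. Intermediate states record partial matches; on a mismatch, fall back to the longest reusable overlap.
5 states suffice.
        a   b   c  
>  s0   s0  s1  s0 
   s1   s0  s2  s0 
   s2   s0  s2  s3 
   s3   s0  s1  s4 
 * s4   s4  s4  s4 
(> = start, * = accepting)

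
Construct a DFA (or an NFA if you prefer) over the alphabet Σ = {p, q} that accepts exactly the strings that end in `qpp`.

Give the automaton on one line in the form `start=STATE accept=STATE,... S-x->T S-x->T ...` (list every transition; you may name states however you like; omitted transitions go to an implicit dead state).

Let each state record the length of the longest suffix of the input read so far that is also a prefix of `qpp`. B means the last symbol is `q`; C means the last 2 symbols are `qp`; D means the last 3 symbols are `qpp`. Accept only at D, where the string currently ends in `qpp`.
A 4-state machine:
       p  q 
>  A   A  B 
   B   C  B 
   C   D  B 
 * D   A  B 
(> = start, * = accepting)

start=A accept=D A-p->A A-q->B B-p->C B-q->B C-p->D C-q->B D-p->A D-q->B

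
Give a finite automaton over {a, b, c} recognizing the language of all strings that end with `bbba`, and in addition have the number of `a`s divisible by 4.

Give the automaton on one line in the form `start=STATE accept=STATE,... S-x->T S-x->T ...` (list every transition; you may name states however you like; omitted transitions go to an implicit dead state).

start=q0 accept=q7 q0-a->q1 q0-b->q0 q0-c->q0 q1-a->q2 q1-b->q1 q1-c->q1 q2-a->q3 q2-b->q2 q2-c->q2 q3-a->q0 q3-b->q4 q3-c->q3 q4-a->q0 q4-b->q5 q4-c->q3 q5-a->q0 q5-b->q6 q5-c->q3 q6-a->q7 q6-b->q6 q6-c->q3 q7-a->q1 q7-b->q0 q7-c->q0

Run two small machines in parallel and take their product. One (5 states) tracks how much of the suffix `bbba` has currently been matched; the other (4 states) tracks the count of `a`s modulo 4. Each combined state is a pair, one component from each; accept when both components accept. Equivalent product states are then merged.
8 states suffice.
        a   b   c  
>  q0   q1  q0  q0 
   q1   q2  q1  q1 
   q2   q3  q2  q2 
   q3   q0  q4  q3 
   q4   q0  q5  q3 
   q5   q0  q6  q3 
   q6   q7  q6  q3 
 * q7   q1  q0  q0 
(> = start, * = accepting)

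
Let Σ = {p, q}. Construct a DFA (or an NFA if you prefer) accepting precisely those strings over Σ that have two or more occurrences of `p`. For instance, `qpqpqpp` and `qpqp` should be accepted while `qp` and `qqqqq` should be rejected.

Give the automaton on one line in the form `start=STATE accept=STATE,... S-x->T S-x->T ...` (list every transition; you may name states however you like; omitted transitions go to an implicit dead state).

start=s0 accept=s2,s3 s0-p->s1 s0-q->s0 s1-p->s2 s1-q->s1 s2-p->s3 s2-q->s2 s3-p->s3 s3-q->s3

Only the number of `p`s matters, and only up to 3. Make a chain s0 → s1 → s2 → s3 advanced by each `p` (with s3 absorbing); every other symbol self-loops. The accepting set is {s2, s3}.
4 states suffice.
        p   q  
>  s0   s1  s0 
   s1   s2  s1 
 * s2   s3  s2 
 * s3   s3  s3 
(> = start, * = accepting)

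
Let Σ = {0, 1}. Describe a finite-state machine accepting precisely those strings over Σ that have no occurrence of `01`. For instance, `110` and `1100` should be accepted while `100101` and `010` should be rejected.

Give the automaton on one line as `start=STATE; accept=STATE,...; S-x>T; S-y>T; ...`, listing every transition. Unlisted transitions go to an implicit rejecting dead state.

This is the complement of 'contains `01`'. Use the same substring-matching states — s0 through s2 holding how much of `01` has just been matched — but flip the accepting set: everything except the trap s2 accepts.
        0   1  
>* s0   s1  s0 
 * s1   s1  s2 
   s2   s2  s2 
(> = start, * = accepting)

start=s0; accept=s0,s1; s0-0>s1; s0-1>s0; s1-0>s1; s1-1>s2; s2-0>s2; s2-1>s2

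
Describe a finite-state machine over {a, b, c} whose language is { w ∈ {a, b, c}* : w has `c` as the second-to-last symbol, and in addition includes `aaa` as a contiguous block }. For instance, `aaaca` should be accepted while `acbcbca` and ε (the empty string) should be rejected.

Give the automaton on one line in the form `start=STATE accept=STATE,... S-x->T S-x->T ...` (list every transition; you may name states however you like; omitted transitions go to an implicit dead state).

Build one automaton per condition and run them in lockstep. One (13 states) tracks the last 2 symbols read; the other (4 states) tracks whether and how much of `aaa` has been seen. Each combined state is a pair, one component from each; accept when both components accept.
With 22 states:
          a    b    c  
>  q0     q1   q2   q3 
   q1     q4   q5   q6 
   q2     q7   q8   q9 
   q3    q10  q11  q12 
   q4    q13   q5   q6 
   q5     q7   q8   q9 
   q6    q10  q11  q12 
   q7     q4   q5   q6 
   q8     q7   q8   q9 
   q9    q10  q11  q12 
   q10    q4   q5   q6 
   q11    q7   q8   q9 
   q12   q10  q11  q12 
   q13   q13  q14  q15 
   q14   q16  q17  q18 
   q15   q19  q20  q21 
   q16   q13  q14  q15 
   q17   q16  q17  q18 
   q18   q19  q20  q21 
 * q19   q13  q14  q15 
 * q20   q16  q17  q18 
 * q21   q19  q20  q21 
(> = start, * = accepting)

start=q0 accept=q19,q20,q21 q0-a->q1 q0-b->q2 q0-c->q3 q1-a->q4 q1-b->q5 q1-c->q6 q2-a->q7 q2-b->q8 q2-c->q9 q3-a->q10 q3-b->q11 q3-c->q12 q4-a->q13 q4-b->q5 q4-c->q6 q5-a->q7 q5-b->q8 q5-c->q9 q6-a->q10 q6-b->q11 q6-c->q12 q7-a->q4 q7-b->q5 q7-c->q6 q8-a->q7 q8-b->q8 q8-c->q9 q9-a->q10 q9-b->q11 q9-c->q12 q10-a->q4 q10-b->q5 q10-c->q6 q11-a->q7 q11-b->q8 q11-c->q9 q12-a->q10 q12-b->q11 q12-c->q12 q13-a->q13 q13-b->q14 q13-c->q15 q14-a->q16 q14-b->q17 q14-c->q18 q15-a->q19 q15-b->q20 q15-c->q21 q16-a->q13 q16-b->q14 q16-c->q15 q17-a->q16 q17-b->q17 q17-c->q18 q18-a->q19 q18-b->q20 q18-c->q21 q19-a->q13 q19-b->q14 q19-c->q15 q20-a->q16 q20-b->q17 q20-c->q18 q21-a->q19 q21-b->q20 q21-c->q21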